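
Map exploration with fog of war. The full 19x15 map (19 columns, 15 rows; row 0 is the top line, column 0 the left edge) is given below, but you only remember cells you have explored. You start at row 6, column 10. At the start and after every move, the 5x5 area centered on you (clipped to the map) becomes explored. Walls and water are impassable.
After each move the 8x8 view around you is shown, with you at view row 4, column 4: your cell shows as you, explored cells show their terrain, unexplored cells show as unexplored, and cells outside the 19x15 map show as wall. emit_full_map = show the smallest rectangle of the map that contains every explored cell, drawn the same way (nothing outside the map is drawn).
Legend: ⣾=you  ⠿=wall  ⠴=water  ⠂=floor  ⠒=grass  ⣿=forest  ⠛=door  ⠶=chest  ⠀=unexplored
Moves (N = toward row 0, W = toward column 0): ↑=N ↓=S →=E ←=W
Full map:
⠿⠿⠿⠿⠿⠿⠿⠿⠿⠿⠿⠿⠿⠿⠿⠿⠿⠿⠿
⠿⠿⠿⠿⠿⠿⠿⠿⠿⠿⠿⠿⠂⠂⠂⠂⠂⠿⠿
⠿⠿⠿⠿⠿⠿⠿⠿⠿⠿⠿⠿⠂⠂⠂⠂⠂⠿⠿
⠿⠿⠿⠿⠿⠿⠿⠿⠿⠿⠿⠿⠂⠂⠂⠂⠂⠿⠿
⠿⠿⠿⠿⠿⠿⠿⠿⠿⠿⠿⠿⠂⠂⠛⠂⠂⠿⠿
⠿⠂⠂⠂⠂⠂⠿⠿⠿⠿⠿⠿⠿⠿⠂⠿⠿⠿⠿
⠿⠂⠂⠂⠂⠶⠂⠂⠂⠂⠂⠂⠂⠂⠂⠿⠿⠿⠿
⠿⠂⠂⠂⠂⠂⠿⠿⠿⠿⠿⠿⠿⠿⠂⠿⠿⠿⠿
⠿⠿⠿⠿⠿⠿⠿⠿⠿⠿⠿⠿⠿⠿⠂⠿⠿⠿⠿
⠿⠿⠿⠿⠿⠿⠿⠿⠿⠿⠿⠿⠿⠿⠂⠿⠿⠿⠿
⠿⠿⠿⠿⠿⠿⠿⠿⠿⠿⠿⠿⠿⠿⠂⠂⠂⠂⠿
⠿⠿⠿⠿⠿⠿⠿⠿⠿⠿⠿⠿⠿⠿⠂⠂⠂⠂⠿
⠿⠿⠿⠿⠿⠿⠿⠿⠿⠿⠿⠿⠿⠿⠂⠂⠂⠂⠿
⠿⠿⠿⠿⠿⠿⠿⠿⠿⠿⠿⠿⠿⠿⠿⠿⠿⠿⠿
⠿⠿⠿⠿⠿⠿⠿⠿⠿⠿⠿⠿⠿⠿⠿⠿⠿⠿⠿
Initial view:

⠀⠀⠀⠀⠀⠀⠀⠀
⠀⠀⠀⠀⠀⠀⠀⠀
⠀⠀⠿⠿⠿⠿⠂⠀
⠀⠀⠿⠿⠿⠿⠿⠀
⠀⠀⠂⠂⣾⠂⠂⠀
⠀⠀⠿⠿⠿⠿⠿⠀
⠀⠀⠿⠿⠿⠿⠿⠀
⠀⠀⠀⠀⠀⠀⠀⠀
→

⠀⠀⠀⠀⠀⠀⠀⠀
⠀⠀⠀⠀⠀⠀⠀⠀
⠀⠿⠿⠿⠿⠂⠂⠀
⠀⠿⠿⠿⠿⠿⠿⠀
⠀⠂⠂⠂⣾⠂⠂⠀
⠀⠿⠿⠿⠿⠿⠿⠀
⠀⠿⠿⠿⠿⠿⠿⠀
⠀⠀⠀⠀⠀⠀⠀⠀

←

⠀⠀⠀⠀⠀⠀⠀⠀
⠀⠀⠀⠀⠀⠀⠀⠀
⠀⠀⠿⠿⠿⠿⠂⠂
⠀⠀⠿⠿⠿⠿⠿⠿
⠀⠀⠂⠂⣾⠂⠂⠂
⠀⠀⠿⠿⠿⠿⠿⠿
⠀⠀⠿⠿⠿⠿⠿⠿
⠀⠀⠀⠀⠀⠀⠀⠀

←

⠀⠀⠀⠀⠀⠀⠀⠀
⠀⠀⠀⠀⠀⠀⠀⠀
⠀⠀⠿⠿⠿⠿⠿⠂
⠀⠀⠿⠿⠿⠿⠿⠿
⠀⠀⠂⠂⣾⠂⠂⠂
⠀⠀⠿⠿⠿⠿⠿⠿
⠀⠀⠿⠿⠿⠿⠿⠿
⠀⠀⠀⠀⠀⠀⠀⠀

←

⠀⠀⠀⠀⠀⠀⠀⠀
⠀⠀⠀⠀⠀⠀⠀⠀
⠀⠀⠿⠿⠿⠿⠿⠿
⠀⠀⠿⠿⠿⠿⠿⠿
⠀⠀⠂⠂⣾⠂⠂⠂
⠀⠀⠿⠿⠿⠿⠿⠿
⠀⠀⠿⠿⠿⠿⠿⠿
⠀⠀⠀⠀⠀⠀⠀⠀

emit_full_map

⠿⠿⠿⠿⠿⠿⠂⠂
⠿⠿⠿⠿⠿⠿⠿⠿
⠂⠂⣾⠂⠂⠂⠂⠂
⠿⠿⠿⠿⠿⠿⠿⠿
⠿⠿⠿⠿⠿⠿⠿⠿

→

⠀⠀⠀⠀⠀⠀⠀⠀
⠀⠀⠀⠀⠀⠀⠀⠀
⠀⠿⠿⠿⠿⠿⠿⠂
⠀⠿⠿⠿⠿⠿⠿⠿
⠀⠂⠂⠂⣾⠂⠂⠂
⠀⠿⠿⠿⠿⠿⠿⠿
⠀⠿⠿⠿⠿⠿⠿⠿
⠀⠀⠀⠀⠀⠀⠀⠀

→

⠀⠀⠀⠀⠀⠀⠀⠀
⠀⠀⠀⠀⠀⠀⠀⠀
⠿⠿⠿⠿⠿⠿⠂⠂
⠿⠿⠿⠿⠿⠿⠿⠿
⠂⠂⠂⠂⣾⠂⠂⠂
⠿⠿⠿⠿⠿⠿⠿⠿
⠿⠿⠿⠿⠿⠿⠿⠿
⠀⠀⠀⠀⠀⠀⠀⠀

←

⠀⠀⠀⠀⠀⠀⠀⠀
⠀⠀⠀⠀⠀⠀⠀⠀
⠀⠿⠿⠿⠿⠿⠿⠂
⠀⠿⠿⠿⠿⠿⠿⠿
⠀⠂⠂⠂⣾⠂⠂⠂
⠀⠿⠿⠿⠿⠿⠿⠿
⠀⠿⠿⠿⠿⠿⠿⠿
⠀⠀⠀⠀⠀⠀⠀⠀

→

⠀⠀⠀⠀⠀⠀⠀⠀
⠀⠀⠀⠀⠀⠀⠀⠀
⠿⠿⠿⠿⠿⠿⠂⠂
⠿⠿⠿⠿⠿⠿⠿⠿
⠂⠂⠂⠂⣾⠂⠂⠂
⠿⠿⠿⠿⠿⠿⠿⠿
⠿⠿⠿⠿⠿⠿⠿⠿
⠀⠀⠀⠀⠀⠀⠀⠀

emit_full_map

⠿⠿⠿⠿⠿⠿⠂⠂
⠿⠿⠿⠿⠿⠿⠿⠿
⠂⠂⠂⠂⣾⠂⠂⠂
⠿⠿⠿⠿⠿⠿⠿⠿
⠿⠿⠿⠿⠿⠿⠿⠿


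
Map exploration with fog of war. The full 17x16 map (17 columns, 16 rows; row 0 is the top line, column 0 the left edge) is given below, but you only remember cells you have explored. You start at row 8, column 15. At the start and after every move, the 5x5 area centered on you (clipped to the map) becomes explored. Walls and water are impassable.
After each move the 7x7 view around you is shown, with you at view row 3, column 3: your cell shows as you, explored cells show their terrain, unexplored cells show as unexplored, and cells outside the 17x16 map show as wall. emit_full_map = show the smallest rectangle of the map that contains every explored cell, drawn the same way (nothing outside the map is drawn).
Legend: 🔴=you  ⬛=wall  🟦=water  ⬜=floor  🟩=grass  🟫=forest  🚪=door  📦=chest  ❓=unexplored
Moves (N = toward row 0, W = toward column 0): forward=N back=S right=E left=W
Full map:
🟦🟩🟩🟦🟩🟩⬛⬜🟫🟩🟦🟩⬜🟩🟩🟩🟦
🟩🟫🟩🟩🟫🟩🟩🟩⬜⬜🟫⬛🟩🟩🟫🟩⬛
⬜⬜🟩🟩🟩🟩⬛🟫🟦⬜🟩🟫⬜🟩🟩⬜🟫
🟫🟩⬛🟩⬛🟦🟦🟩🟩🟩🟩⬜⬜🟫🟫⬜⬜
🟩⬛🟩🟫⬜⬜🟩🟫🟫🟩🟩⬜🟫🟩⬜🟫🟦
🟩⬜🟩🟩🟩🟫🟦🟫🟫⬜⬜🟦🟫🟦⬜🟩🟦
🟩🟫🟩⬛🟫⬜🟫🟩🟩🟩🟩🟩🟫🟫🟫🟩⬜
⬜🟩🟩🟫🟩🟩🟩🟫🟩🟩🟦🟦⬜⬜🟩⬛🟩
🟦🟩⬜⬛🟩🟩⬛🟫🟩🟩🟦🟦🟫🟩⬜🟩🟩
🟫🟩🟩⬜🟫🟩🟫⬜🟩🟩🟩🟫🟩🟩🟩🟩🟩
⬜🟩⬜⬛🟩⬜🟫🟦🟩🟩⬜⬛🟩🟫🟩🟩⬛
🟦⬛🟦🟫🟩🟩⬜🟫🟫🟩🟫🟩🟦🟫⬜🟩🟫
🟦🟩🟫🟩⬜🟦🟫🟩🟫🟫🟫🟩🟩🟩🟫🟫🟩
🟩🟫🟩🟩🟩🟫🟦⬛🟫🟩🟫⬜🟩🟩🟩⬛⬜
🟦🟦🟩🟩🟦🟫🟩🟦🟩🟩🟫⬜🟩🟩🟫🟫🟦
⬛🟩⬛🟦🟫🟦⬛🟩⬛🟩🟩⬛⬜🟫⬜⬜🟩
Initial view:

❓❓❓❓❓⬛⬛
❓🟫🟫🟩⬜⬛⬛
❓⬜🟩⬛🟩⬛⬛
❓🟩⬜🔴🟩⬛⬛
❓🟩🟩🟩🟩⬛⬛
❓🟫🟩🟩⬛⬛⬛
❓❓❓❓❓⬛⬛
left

❓❓❓❓❓❓⬛
❓🟫🟫🟫🟩⬜⬛
❓⬜⬜🟩⬛🟩⬛
❓🟫🟩🔴🟩🟩⬛
❓🟩🟩🟩🟩🟩⬛
❓🟩🟫🟩🟩⬛⬛
❓❓❓❓❓❓⬛

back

❓🟫🟫🟫🟩⬜⬛
❓⬜⬜🟩⬛🟩⬛
❓🟫🟩⬜🟩🟩⬛
❓🟩🟩🔴🟩🟩⬛
❓🟩🟫🟩🟩⬛⬛
❓🟦🟫⬜🟩🟫⬛
❓❓❓❓❓❓⬛

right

🟫🟫🟫🟩⬜⬛⬛
⬜⬜🟩⬛🟩⬛⬛
🟫🟩⬜🟩🟩⬛⬛
🟩🟩🟩🔴🟩⬛⬛
🟩🟫🟩🟩⬛⬛⬛
🟦🟫⬜🟩🟫⬛⬛
❓❓❓❓❓⬛⬛

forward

❓❓❓❓❓⬛⬛
🟫🟫🟫🟩⬜⬛⬛
⬜⬜🟩⬛🟩⬛⬛
🟫🟩⬜🔴🟩⬛⬛
🟩🟩🟩🟩🟩⬛⬛
🟩🟫🟩🟩⬛⬛⬛
🟦🟫⬜🟩🟫⬛⬛

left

❓❓❓❓❓❓⬛
❓🟫🟫🟫🟩⬜⬛
❓⬜⬜🟩⬛🟩⬛
❓🟫🟩🔴🟩🟩⬛
❓🟩🟩🟩🟩🟩⬛
❓🟩🟫🟩🟩⬛⬛
❓🟦🟫⬜🟩🟫⬛

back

❓🟫🟫🟫🟩⬜⬛
❓⬜⬜🟩⬛🟩⬛
❓🟫🟩⬜🟩🟩⬛
❓🟩🟩🔴🟩🟩⬛
❓🟩🟫🟩🟩⬛⬛
❓🟦🟫⬜🟩🟫⬛
❓❓❓❓❓❓⬛

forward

❓❓❓❓❓❓⬛
❓🟫🟫🟫🟩⬜⬛
❓⬜⬜🟩⬛🟩⬛
❓🟫🟩🔴🟩🟩⬛
❓🟩🟩🟩🟩🟩⬛
❓🟩🟫🟩🟩⬛⬛
❓🟦🟫⬜🟩🟫⬛


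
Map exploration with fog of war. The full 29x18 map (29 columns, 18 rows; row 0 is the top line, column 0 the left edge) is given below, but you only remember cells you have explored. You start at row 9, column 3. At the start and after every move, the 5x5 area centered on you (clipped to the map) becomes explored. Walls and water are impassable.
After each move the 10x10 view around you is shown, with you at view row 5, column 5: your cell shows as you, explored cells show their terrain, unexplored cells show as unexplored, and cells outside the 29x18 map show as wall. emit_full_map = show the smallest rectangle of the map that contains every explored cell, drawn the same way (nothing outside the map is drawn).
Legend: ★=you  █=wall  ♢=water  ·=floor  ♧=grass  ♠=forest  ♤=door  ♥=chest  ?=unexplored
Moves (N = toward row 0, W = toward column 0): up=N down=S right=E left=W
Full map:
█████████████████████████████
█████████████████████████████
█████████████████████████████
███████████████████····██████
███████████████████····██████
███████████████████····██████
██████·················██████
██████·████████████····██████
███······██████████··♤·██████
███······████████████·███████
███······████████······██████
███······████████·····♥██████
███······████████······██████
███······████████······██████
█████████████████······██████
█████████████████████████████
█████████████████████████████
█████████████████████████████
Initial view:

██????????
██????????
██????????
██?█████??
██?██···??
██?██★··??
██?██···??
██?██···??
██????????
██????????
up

██????????
██????????
██????????
██?█████??
██?█████??
██?██★··??
██?██···??
██?██···??
██?██···??
██????????

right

█?????????
█?????????
█?????????
█?█████·??
█?█████·??
█?██·★··??
█?██····??
█?██····??
█?██···???
█?????????

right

??????????
??????????
??????????
?█████··??
?█████·█??
?██··★··??
?██·····??
?██·····??
?██···????
??????????

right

??????????
??????????
??????????
█████···??
█████·██??
██···★··??
██······??
██······??
██···?????
??????????

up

??????????
??????????
??????????
???█████??
█████···??
█████★██??
██······??
██······??
██······??
██···?????

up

??????????
??????????
??????????
???█████??
???█████??
█████★··??
█████·██??
██······??
██······??
██······??

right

??????????
??????????
??????????
??██████??
??██████??
████·★··??
████·███??
█······█??
█······???
█······???

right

??????????
??????????
??????????
?███████??
?███████??
███··★··??
███·████??
······██??
······????
······????

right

??????????
??????????
??????????
████████??
████████??
██···★··??
██·█████??
·····███??
·····?????
·····?????

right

??????????
??????????
??????????
████████??
████████??
█····★··??
█·██████??
····████??
····??????
····??????

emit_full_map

???█████████
???█████████
█████····★··
█████·██████
██······████
██······????
██······????
██···???????

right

??????????
??????????
??????????
████████??
████████??
·····★··??
·███████??
···█████??
···???????
···???????

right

??????????
??????????
??????????
████████??
████████??
·····★··??
████████??
··██████??
··????????
··????????

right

??????????
??????????
??????????
████████??
████████??
·····★··??
████████??
·███████??
·?????????
·?????????

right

??????????
??????????
??????????
████████??
████████??
·····★··??
████████??
████████??
??????????
??????????

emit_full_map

???█████████████
???█████████████
█████········★··
█████·██████████
██······████████
██······????????
██······????????
██···???????????

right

??????????
??????????
??????????
████████??
████████??
·····★··??
████████??
████████??
??????????
??????????


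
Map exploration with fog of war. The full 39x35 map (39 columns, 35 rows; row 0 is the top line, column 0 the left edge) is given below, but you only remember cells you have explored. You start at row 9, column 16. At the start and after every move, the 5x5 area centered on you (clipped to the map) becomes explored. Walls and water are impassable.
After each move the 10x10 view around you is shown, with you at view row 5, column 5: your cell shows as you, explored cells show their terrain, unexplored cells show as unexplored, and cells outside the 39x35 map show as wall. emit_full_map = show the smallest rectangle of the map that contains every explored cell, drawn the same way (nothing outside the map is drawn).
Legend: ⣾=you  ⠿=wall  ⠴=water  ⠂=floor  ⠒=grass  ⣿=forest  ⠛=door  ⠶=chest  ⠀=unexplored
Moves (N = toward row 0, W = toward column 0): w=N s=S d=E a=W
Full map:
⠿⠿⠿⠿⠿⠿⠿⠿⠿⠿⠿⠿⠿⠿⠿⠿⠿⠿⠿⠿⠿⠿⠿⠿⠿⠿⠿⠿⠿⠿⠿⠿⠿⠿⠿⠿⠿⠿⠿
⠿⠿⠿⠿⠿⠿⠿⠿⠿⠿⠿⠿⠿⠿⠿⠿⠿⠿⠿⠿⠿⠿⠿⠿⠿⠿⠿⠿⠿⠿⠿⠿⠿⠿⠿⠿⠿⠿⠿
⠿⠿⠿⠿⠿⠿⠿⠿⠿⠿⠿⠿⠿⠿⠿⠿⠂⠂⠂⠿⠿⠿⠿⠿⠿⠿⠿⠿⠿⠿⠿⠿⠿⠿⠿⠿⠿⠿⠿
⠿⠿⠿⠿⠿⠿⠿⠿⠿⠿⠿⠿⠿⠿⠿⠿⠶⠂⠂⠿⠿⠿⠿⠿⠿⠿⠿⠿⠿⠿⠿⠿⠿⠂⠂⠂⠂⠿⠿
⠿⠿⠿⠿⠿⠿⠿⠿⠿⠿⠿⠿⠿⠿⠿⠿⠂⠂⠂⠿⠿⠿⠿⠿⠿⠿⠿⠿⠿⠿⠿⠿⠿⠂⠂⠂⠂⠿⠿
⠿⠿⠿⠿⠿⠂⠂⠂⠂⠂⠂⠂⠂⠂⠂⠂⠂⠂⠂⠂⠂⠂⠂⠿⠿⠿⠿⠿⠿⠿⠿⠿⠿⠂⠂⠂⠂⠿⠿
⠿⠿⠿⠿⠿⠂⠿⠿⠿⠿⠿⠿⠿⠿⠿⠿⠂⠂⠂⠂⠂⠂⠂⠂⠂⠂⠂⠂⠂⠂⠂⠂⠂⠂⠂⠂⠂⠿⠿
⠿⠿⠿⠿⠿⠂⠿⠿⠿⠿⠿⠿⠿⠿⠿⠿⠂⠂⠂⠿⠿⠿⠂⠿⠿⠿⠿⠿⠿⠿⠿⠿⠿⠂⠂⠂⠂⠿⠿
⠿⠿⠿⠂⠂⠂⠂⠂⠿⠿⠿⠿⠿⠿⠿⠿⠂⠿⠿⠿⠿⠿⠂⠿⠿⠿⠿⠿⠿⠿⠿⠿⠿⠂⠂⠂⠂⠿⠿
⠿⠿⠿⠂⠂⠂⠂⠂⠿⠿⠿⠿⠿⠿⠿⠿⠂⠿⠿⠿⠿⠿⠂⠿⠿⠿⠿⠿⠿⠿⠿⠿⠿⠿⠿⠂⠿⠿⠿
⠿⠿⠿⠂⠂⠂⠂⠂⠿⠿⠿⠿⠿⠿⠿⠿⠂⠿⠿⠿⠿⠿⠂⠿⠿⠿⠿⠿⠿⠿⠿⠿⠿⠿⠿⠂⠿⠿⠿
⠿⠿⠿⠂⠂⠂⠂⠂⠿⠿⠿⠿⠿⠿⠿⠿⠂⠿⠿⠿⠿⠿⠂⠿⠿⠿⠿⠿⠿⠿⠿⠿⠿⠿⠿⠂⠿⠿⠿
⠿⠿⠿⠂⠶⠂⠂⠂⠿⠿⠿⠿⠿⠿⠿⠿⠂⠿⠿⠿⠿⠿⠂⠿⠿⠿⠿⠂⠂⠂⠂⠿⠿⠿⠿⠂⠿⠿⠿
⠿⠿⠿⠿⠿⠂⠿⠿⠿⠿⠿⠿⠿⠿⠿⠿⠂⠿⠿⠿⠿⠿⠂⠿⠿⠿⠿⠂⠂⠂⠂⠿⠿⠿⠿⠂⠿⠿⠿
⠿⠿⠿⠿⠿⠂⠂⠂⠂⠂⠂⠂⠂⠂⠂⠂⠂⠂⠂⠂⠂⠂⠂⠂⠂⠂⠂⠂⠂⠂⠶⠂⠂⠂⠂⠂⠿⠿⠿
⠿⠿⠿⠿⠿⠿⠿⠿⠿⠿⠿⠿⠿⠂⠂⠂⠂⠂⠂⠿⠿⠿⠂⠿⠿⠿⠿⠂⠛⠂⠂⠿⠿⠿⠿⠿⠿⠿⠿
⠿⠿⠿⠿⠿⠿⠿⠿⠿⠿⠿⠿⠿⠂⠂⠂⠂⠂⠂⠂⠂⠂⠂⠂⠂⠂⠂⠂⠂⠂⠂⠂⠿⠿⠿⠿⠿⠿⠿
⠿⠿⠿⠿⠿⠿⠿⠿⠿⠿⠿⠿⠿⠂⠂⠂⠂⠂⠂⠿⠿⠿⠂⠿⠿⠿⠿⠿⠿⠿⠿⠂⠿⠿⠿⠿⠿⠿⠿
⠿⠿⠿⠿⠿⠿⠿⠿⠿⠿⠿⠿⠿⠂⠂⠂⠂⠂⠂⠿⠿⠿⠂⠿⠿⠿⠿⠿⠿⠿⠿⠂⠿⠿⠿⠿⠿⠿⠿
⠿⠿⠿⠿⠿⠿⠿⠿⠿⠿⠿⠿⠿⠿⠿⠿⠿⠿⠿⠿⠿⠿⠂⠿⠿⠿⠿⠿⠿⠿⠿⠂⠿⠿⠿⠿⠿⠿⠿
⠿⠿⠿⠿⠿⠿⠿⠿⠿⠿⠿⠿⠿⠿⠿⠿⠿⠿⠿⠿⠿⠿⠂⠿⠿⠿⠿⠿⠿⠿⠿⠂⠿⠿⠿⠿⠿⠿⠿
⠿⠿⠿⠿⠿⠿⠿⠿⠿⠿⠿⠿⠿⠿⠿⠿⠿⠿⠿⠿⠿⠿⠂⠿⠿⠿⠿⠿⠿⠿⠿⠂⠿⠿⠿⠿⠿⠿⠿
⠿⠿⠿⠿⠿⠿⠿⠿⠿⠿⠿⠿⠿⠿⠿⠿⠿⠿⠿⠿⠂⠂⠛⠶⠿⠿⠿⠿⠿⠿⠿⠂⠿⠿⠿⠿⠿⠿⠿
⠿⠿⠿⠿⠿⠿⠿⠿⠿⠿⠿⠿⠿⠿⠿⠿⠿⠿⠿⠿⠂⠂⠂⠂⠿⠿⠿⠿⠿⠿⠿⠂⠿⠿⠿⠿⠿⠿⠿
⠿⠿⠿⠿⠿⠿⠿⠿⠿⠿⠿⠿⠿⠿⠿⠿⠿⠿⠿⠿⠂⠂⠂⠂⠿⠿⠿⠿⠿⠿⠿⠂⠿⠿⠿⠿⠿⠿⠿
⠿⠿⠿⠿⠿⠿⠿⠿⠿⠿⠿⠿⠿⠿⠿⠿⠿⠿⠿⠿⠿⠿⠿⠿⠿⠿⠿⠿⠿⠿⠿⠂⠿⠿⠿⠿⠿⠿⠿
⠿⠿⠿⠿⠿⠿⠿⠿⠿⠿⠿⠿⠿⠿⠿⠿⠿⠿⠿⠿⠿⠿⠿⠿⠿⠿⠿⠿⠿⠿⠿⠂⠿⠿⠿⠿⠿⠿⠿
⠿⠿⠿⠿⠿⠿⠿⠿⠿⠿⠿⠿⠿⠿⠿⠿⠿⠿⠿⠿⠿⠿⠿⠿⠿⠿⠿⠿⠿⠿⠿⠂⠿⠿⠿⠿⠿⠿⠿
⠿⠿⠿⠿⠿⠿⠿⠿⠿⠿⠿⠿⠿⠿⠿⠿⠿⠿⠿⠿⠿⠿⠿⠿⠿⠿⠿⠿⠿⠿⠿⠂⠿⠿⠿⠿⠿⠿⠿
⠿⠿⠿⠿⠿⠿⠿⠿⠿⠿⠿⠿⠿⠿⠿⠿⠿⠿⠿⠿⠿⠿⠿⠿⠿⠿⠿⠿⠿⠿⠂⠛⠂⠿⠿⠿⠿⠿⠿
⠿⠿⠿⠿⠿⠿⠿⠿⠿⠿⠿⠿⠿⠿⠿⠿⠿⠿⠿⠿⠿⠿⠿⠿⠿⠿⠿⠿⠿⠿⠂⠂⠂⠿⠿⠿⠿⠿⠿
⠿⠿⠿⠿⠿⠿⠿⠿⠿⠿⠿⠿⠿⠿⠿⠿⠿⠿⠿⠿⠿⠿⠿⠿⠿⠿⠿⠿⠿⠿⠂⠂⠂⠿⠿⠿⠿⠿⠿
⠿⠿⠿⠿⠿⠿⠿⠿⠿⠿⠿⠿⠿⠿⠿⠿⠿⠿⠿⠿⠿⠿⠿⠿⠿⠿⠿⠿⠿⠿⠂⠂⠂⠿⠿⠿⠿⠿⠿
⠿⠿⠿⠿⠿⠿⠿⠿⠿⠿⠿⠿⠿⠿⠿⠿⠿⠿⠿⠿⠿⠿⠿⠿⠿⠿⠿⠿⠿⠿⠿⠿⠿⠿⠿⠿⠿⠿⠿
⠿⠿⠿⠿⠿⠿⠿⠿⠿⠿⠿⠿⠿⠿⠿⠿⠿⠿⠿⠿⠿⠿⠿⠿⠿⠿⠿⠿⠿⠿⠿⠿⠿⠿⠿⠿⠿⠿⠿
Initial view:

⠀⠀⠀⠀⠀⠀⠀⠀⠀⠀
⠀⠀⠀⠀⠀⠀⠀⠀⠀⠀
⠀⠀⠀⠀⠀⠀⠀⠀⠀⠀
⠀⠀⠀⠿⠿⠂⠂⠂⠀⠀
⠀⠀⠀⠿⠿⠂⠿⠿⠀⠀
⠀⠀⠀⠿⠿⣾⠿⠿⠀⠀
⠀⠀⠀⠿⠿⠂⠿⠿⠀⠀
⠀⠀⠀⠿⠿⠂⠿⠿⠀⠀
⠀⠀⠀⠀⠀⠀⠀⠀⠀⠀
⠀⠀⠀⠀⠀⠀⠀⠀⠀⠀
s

⠀⠀⠀⠀⠀⠀⠀⠀⠀⠀
⠀⠀⠀⠀⠀⠀⠀⠀⠀⠀
⠀⠀⠀⠿⠿⠂⠂⠂⠀⠀
⠀⠀⠀⠿⠿⠂⠿⠿⠀⠀
⠀⠀⠀⠿⠿⠂⠿⠿⠀⠀
⠀⠀⠀⠿⠿⣾⠿⠿⠀⠀
⠀⠀⠀⠿⠿⠂⠿⠿⠀⠀
⠀⠀⠀⠿⠿⠂⠿⠿⠀⠀
⠀⠀⠀⠀⠀⠀⠀⠀⠀⠀
⠀⠀⠀⠀⠀⠀⠀⠀⠀⠀

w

⠀⠀⠀⠀⠀⠀⠀⠀⠀⠀
⠀⠀⠀⠀⠀⠀⠀⠀⠀⠀
⠀⠀⠀⠀⠀⠀⠀⠀⠀⠀
⠀⠀⠀⠿⠿⠂⠂⠂⠀⠀
⠀⠀⠀⠿⠿⠂⠿⠿⠀⠀
⠀⠀⠀⠿⠿⣾⠿⠿⠀⠀
⠀⠀⠀⠿⠿⠂⠿⠿⠀⠀
⠀⠀⠀⠿⠿⠂⠿⠿⠀⠀
⠀⠀⠀⠿⠿⠂⠿⠿⠀⠀
⠀⠀⠀⠀⠀⠀⠀⠀⠀⠀

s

⠀⠀⠀⠀⠀⠀⠀⠀⠀⠀
⠀⠀⠀⠀⠀⠀⠀⠀⠀⠀
⠀⠀⠀⠿⠿⠂⠂⠂⠀⠀
⠀⠀⠀⠿⠿⠂⠿⠿⠀⠀
⠀⠀⠀⠿⠿⠂⠿⠿⠀⠀
⠀⠀⠀⠿⠿⣾⠿⠿⠀⠀
⠀⠀⠀⠿⠿⠂⠿⠿⠀⠀
⠀⠀⠀⠿⠿⠂⠿⠿⠀⠀
⠀⠀⠀⠀⠀⠀⠀⠀⠀⠀
⠀⠀⠀⠀⠀⠀⠀⠀⠀⠀

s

⠀⠀⠀⠀⠀⠀⠀⠀⠀⠀
⠀⠀⠀⠿⠿⠂⠂⠂⠀⠀
⠀⠀⠀⠿⠿⠂⠿⠿⠀⠀
⠀⠀⠀⠿⠿⠂⠿⠿⠀⠀
⠀⠀⠀⠿⠿⠂⠿⠿⠀⠀
⠀⠀⠀⠿⠿⣾⠿⠿⠀⠀
⠀⠀⠀⠿⠿⠂⠿⠿⠀⠀
⠀⠀⠀⠿⠿⠂⠿⠿⠀⠀
⠀⠀⠀⠀⠀⠀⠀⠀⠀⠀
⠀⠀⠀⠀⠀⠀⠀⠀⠀⠀

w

⠀⠀⠀⠀⠀⠀⠀⠀⠀⠀
⠀⠀⠀⠀⠀⠀⠀⠀⠀⠀
⠀⠀⠀⠿⠿⠂⠂⠂⠀⠀
⠀⠀⠀⠿⠿⠂⠿⠿⠀⠀
⠀⠀⠀⠿⠿⠂⠿⠿⠀⠀
⠀⠀⠀⠿⠿⣾⠿⠿⠀⠀
⠀⠀⠀⠿⠿⠂⠿⠿⠀⠀
⠀⠀⠀⠿⠿⠂⠿⠿⠀⠀
⠀⠀⠀⠿⠿⠂⠿⠿⠀⠀
⠀⠀⠀⠀⠀⠀⠀⠀⠀⠀

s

⠀⠀⠀⠀⠀⠀⠀⠀⠀⠀
⠀⠀⠀⠿⠿⠂⠂⠂⠀⠀
⠀⠀⠀⠿⠿⠂⠿⠿⠀⠀
⠀⠀⠀⠿⠿⠂⠿⠿⠀⠀
⠀⠀⠀⠿⠿⠂⠿⠿⠀⠀
⠀⠀⠀⠿⠿⣾⠿⠿⠀⠀
⠀⠀⠀⠿⠿⠂⠿⠿⠀⠀
⠀⠀⠀⠿⠿⠂⠿⠿⠀⠀
⠀⠀⠀⠀⠀⠀⠀⠀⠀⠀
⠀⠀⠀⠀⠀⠀⠀⠀⠀⠀

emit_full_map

⠿⠿⠂⠂⠂
⠿⠿⠂⠿⠿
⠿⠿⠂⠿⠿
⠿⠿⠂⠿⠿
⠿⠿⣾⠿⠿
⠿⠿⠂⠿⠿
⠿⠿⠂⠿⠿

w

⠀⠀⠀⠀⠀⠀⠀⠀⠀⠀
⠀⠀⠀⠀⠀⠀⠀⠀⠀⠀
⠀⠀⠀⠿⠿⠂⠂⠂⠀⠀
⠀⠀⠀⠿⠿⠂⠿⠿⠀⠀
⠀⠀⠀⠿⠿⠂⠿⠿⠀⠀
⠀⠀⠀⠿⠿⣾⠿⠿⠀⠀
⠀⠀⠀⠿⠿⠂⠿⠿⠀⠀
⠀⠀⠀⠿⠿⠂⠿⠿⠀⠀
⠀⠀⠀⠿⠿⠂⠿⠿⠀⠀
⠀⠀⠀⠀⠀⠀⠀⠀⠀⠀


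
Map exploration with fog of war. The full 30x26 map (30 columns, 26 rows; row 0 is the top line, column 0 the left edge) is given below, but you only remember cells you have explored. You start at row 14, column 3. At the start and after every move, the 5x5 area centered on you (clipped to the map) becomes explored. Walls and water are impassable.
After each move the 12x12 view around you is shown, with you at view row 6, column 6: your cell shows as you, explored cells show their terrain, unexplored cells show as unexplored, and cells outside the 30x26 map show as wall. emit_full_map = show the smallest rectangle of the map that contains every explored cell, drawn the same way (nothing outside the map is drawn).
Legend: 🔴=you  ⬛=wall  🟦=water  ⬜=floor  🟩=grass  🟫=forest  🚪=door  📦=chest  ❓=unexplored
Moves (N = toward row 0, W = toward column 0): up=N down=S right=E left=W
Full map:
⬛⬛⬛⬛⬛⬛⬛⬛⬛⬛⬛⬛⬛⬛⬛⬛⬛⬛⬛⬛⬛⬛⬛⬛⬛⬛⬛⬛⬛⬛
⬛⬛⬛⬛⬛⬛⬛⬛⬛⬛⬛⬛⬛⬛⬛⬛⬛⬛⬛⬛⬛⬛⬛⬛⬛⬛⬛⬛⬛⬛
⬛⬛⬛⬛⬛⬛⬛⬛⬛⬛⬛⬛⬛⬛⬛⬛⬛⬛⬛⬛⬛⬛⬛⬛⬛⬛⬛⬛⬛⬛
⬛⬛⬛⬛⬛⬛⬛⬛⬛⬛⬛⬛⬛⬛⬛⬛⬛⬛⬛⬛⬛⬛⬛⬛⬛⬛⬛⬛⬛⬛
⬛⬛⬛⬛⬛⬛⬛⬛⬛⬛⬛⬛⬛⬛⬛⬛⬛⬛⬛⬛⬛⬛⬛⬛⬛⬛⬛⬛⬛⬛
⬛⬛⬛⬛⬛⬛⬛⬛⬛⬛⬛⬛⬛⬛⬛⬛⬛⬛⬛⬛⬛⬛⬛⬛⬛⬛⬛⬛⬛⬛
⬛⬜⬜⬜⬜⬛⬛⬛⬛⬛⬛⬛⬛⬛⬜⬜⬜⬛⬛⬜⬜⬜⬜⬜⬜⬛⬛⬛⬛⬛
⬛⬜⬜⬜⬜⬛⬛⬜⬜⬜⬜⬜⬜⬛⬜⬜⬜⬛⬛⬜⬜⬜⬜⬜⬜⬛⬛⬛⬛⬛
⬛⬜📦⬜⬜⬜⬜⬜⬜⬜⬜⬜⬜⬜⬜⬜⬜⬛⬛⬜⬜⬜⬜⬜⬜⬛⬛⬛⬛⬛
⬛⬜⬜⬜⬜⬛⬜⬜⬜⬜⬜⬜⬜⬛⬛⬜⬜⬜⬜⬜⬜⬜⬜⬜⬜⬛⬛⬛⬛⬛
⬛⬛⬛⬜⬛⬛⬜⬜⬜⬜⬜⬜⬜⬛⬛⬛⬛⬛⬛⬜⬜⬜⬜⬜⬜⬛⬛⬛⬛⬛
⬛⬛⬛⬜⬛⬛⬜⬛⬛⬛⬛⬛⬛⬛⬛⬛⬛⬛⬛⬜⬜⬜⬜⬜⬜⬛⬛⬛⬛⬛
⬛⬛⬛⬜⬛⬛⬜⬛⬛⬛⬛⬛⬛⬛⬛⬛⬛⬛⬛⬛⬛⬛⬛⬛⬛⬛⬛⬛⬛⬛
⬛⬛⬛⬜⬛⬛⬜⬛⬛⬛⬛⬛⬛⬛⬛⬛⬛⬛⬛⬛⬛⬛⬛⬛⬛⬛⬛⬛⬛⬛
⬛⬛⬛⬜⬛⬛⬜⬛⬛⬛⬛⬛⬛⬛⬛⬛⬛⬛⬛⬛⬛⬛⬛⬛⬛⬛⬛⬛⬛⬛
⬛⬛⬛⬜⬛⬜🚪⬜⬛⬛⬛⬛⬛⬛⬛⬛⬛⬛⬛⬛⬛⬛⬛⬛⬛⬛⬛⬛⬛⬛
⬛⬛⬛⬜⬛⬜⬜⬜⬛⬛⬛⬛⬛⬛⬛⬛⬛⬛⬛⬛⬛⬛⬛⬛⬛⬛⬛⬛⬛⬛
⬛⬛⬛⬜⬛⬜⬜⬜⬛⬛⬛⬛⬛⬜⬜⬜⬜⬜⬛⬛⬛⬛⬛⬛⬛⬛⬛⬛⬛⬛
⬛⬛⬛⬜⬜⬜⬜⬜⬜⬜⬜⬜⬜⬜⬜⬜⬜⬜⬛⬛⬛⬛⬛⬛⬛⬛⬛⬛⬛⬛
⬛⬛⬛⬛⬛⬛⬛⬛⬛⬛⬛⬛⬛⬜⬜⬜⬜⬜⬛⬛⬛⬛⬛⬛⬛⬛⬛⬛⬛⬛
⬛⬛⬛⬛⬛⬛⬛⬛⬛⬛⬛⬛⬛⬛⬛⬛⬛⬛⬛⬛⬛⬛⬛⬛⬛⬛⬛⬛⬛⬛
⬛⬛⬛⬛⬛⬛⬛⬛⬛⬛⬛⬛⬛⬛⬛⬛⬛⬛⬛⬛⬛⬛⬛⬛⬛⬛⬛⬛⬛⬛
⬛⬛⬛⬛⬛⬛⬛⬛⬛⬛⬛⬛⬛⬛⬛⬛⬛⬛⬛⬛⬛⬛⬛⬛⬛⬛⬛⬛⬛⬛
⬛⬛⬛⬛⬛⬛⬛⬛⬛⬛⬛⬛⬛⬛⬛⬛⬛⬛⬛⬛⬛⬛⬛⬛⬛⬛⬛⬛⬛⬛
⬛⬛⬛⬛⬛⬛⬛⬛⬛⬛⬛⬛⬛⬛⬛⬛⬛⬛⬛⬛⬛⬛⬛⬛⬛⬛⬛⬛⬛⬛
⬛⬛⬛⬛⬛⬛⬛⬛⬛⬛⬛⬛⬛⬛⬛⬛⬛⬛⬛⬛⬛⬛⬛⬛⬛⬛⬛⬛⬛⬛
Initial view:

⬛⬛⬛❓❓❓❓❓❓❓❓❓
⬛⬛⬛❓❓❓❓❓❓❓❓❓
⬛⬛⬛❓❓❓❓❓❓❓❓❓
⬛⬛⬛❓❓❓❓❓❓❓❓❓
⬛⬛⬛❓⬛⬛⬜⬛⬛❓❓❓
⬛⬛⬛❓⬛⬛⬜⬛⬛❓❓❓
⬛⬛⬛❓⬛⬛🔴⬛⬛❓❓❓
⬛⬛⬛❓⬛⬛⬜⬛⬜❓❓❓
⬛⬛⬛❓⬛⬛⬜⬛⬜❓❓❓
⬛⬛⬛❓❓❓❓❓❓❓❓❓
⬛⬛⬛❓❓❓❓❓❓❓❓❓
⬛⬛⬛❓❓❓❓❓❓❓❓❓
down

⬛⬛⬛❓❓❓❓❓❓❓❓❓
⬛⬛⬛❓❓❓❓❓❓❓❓❓
⬛⬛⬛❓❓❓❓❓❓❓❓❓
⬛⬛⬛❓⬛⬛⬜⬛⬛❓❓❓
⬛⬛⬛❓⬛⬛⬜⬛⬛❓❓❓
⬛⬛⬛❓⬛⬛⬜⬛⬛❓❓❓
⬛⬛⬛❓⬛⬛🔴⬛⬜❓❓❓
⬛⬛⬛❓⬛⬛⬜⬛⬜❓❓❓
⬛⬛⬛❓⬛⬛⬜⬛⬜❓❓❓
⬛⬛⬛❓❓❓❓❓❓❓❓❓
⬛⬛⬛❓❓❓❓❓❓❓❓❓
⬛⬛⬛❓❓❓❓❓❓❓❓❓

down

⬛⬛⬛❓❓❓❓❓❓❓❓❓
⬛⬛⬛❓❓❓❓❓❓❓❓❓
⬛⬛⬛❓⬛⬛⬜⬛⬛❓❓❓
⬛⬛⬛❓⬛⬛⬜⬛⬛❓❓❓
⬛⬛⬛❓⬛⬛⬜⬛⬛❓❓❓
⬛⬛⬛❓⬛⬛⬜⬛⬜❓❓❓
⬛⬛⬛❓⬛⬛🔴⬛⬜❓❓❓
⬛⬛⬛❓⬛⬛⬜⬛⬜❓❓❓
⬛⬛⬛❓⬛⬛⬜⬜⬜❓❓❓
⬛⬛⬛❓❓❓❓❓❓❓❓❓
⬛⬛⬛❓❓❓❓❓❓❓❓❓
⬛⬛⬛❓❓❓❓❓❓❓❓❓

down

⬛⬛⬛❓❓❓❓❓❓❓❓❓
⬛⬛⬛❓⬛⬛⬜⬛⬛❓❓❓
⬛⬛⬛❓⬛⬛⬜⬛⬛❓❓❓
⬛⬛⬛❓⬛⬛⬜⬛⬛❓❓❓
⬛⬛⬛❓⬛⬛⬜⬛⬜❓❓❓
⬛⬛⬛❓⬛⬛⬜⬛⬜❓❓❓
⬛⬛⬛❓⬛⬛🔴⬛⬜❓❓❓
⬛⬛⬛❓⬛⬛⬜⬜⬜❓❓❓
⬛⬛⬛❓⬛⬛⬛⬛⬛❓❓❓
⬛⬛⬛❓❓❓❓❓❓❓❓❓
⬛⬛⬛❓❓❓❓❓❓❓❓❓
⬛⬛⬛❓❓❓❓❓❓❓❓❓

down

⬛⬛⬛❓⬛⬛⬜⬛⬛❓❓❓
⬛⬛⬛❓⬛⬛⬜⬛⬛❓❓❓
⬛⬛⬛❓⬛⬛⬜⬛⬛❓❓❓
⬛⬛⬛❓⬛⬛⬜⬛⬜❓❓❓
⬛⬛⬛❓⬛⬛⬜⬛⬜❓❓❓
⬛⬛⬛❓⬛⬛⬜⬛⬜❓❓❓
⬛⬛⬛❓⬛⬛🔴⬜⬜❓❓❓
⬛⬛⬛❓⬛⬛⬛⬛⬛❓❓❓
⬛⬛⬛❓⬛⬛⬛⬛⬛❓❓❓
⬛⬛⬛❓❓❓❓❓❓❓❓❓
⬛⬛⬛❓❓❓❓❓❓❓❓❓
⬛⬛⬛❓❓❓❓❓❓❓❓❓

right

⬛⬛❓⬛⬛⬜⬛⬛❓❓❓❓
⬛⬛❓⬛⬛⬜⬛⬛❓❓❓❓
⬛⬛❓⬛⬛⬜⬛⬛❓❓❓❓
⬛⬛❓⬛⬛⬜⬛⬜❓❓❓❓
⬛⬛❓⬛⬛⬜⬛⬜⬜❓❓❓
⬛⬛❓⬛⬛⬜⬛⬜⬜❓❓❓
⬛⬛❓⬛⬛⬜🔴⬜⬜❓❓❓
⬛⬛❓⬛⬛⬛⬛⬛⬛❓❓❓
⬛⬛❓⬛⬛⬛⬛⬛⬛❓❓❓
⬛⬛❓❓❓❓❓❓❓❓❓❓
⬛⬛❓❓❓❓❓❓❓❓❓❓
⬛⬛❓❓❓❓❓❓❓❓❓❓

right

⬛❓⬛⬛⬜⬛⬛❓❓❓❓❓
⬛❓⬛⬛⬜⬛⬛❓❓❓❓❓
⬛❓⬛⬛⬜⬛⬛❓❓❓❓❓
⬛❓⬛⬛⬜⬛⬜❓❓❓❓❓
⬛❓⬛⬛⬜⬛⬜⬜⬜❓❓❓
⬛❓⬛⬛⬜⬛⬜⬜⬜❓❓❓
⬛❓⬛⬛⬜⬜🔴⬜⬜❓❓❓
⬛❓⬛⬛⬛⬛⬛⬛⬛❓❓❓
⬛❓⬛⬛⬛⬛⬛⬛⬛❓❓❓
⬛❓❓❓❓❓❓❓❓❓❓❓
⬛❓❓❓❓❓❓❓❓❓❓❓
⬛❓❓❓❓❓❓❓❓❓❓❓

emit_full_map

⬛⬛⬜⬛⬛❓❓
⬛⬛⬜⬛⬛❓❓
⬛⬛⬜⬛⬛❓❓
⬛⬛⬜⬛⬜❓❓
⬛⬛⬜⬛⬜⬜⬜
⬛⬛⬜⬛⬜⬜⬜
⬛⬛⬜⬜🔴⬜⬜
⬛⬛⬛⬛⬛⬛⬛
⬛⬛⬛⬛⬛⬛⬛

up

⬛❓❓❓❓❓❓❓❓❓❓❓
⬛❓⬛⬛⬜⬛⬛❓❓❓❓❓
⬛❓⬛⬛⬜⬛⬛❓❓❓❓❓
⬛❓⬛⬛⬜⬛⬛❓❓❓❓❓
⬛❓⬛⬛⬜⬛⬜🚪⬜❓❓❓
⬛❓⬛⬛⬜⬛⬜⬜⬜❓❓❓
⬛❓⬛⬛⬜⬛🔴⬜⬜❓❓❓
⬛❓⬛⬛⬜⬜⬜⬜⬜❓❓❓
⬛❓⬛⬛⬛⬛⬛⬛⬛❓❓❓
⬛❓⬛⬛⬛⬛⬛⬛⬛❓❓❓
⬛❓❓❓❓❓❓❓❓❓❓❓
⬛❓❓❓❓❓❓❓❓❓❓❓

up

⬛❓❓❓❓❓❓❓❓❓❓❓
⬛❓❓❓❓❓❓❓❓❓❓❓
⬛❓⬛⬛⬜⬛⬛❓❓❓❓❓
⬛❓⬛⬛⬜⬛⬛❓❓❓❓❓
⬛❓⬛⬛⬜⬛⬛⬜⬛❓❓❓
⬛❓⬛⬛⬜⬛⬜🚪⬜❓❓❓
⬛❓⬛⬛⬜⬛🔴⬜⬜❓❓❓
⬛❓⬛⬛⬜⬛⬜⬜⬜❓❓❓
⬛❓⬛⬛⬜⬜⬜⬜⬜❓❓❓
⬛❓⬛⬛⬛⬛⬛⬛⬛❓❓❓
⬛❓⬛⬛⬛⬛⬛⬛⬛❓❓❓
⬛❓❓❓❓❓❓❓❓❓❓❓

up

⬛❓❓❓❓❓❓❓❓❓❓❓
⬛❓❓❓❓❓❓❓❓❓❓❓
⬛❓❓❓❓❓❓❓❓❓❓❓
⬛❓⬛⬛⬜⬛⬛❓❓❓❓❓
⬛❓⬛⬛⬜⬛⬛⬜⬛❓❓❓
⬛❓⬛⬛⬜⬛⬛⬜⬛❓❓❓
⬛❓⬛⬛⬜⬛🔴🚪⬜❓❓❓
⬛❓⬛⬛⬜⬛⬜⬜⬜❓❓❓
⬛❓⬛⬛⬜⬛⬜⬜⬜❓❓❓
⬛❓⬛⬛⬜⬜⬜⬜⬜❓❓❓
⬛❓⬛⬛⬛⬛⬛⬛⬛❓❓❓
⬛❓⬛⬛⬛⬛⬛⬛⬛❓❓❓

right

❓❓❓❓❓❓❓❓❓❓❓❓
❓❓❓❓❓❓❓❓❓❓❓❓
❓❓❓❓❓❓❓❓❓❓❓❓
❓⬛⬛⬜⬛⬛❓❓❓❓❓❓
❓⬛⬛⬜⬛⬛⬜⬛⬛❓❓❓
❓⬛⬛⬜⬛⬛⬜⬛⬛❓❓❓
❓⬛⬛⬜⬛⬜🔴⬜⬛❓❓❓
❓⬛⬛⬜⬛⬜⬜⬜⬛❓❓❓
❓⬛⬛⬜⬛⬜⬜⬜⬛❓❓❓
❓⬛⬛⬜⬜⬜⬜⬜❓❓❓❓
❓⬛⬛⬛⬛⬛⬛⬛❓❓❓❓
❓⬛⬛⬛⬛⬛⬛⬛❓❓❓❓

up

❓❓❓❓❓❓❓❓❓❓❓❓
❓❓❓❓❓❓❓❓❓❓❓❓
❓❓❓❓❓❓❓❓❓❓❓❓
❓❓❓❓❓❓❓❓❓❓❓❓
❓⬛⬛⬜⬛⬛⬜⬛⬛❓❓❓
❓⬛⬛⬜⬛⬛⬜⬛⬛❓❓❓
❓⬛⬛⬜⬛⬛🔴⬛⬛❓❓❓
❓⬛⬛⬜⬛⬜🚪⬜⬛❓❓❓
❓⬛⬛⬜⬛⬜⬜⬜⬛❓❓❓
❓⬛⬛⬜⬛⬜⬜⬜⬛❓❓❓
❓⬛⬛⬜⬜⬜⬜⬜❓❓❓❓
❓⬛⬛⬛⬛⬛⬛⬛❓❓❓❓

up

❓❓❓❓❓❓❓❓❓❓❓❓
❓❓❓❓❓❓❓❓❓❓❓❓
❓❓❓❓❓❓❓❓❓❓❓❓
❓❓❓❓❓❓❓❓❓❓❓❓
❓❓❓❓⬛⬛⬜⬛⬛❓❓❓
❓⬛⬛⬜⬛⬛⬜⬛⬛❓❓❓
❓⬛⬛⬜⬛⬛🔴⬛⬛❓❓❓
❓⬛⬛⬜⬛⬛⬜⬛⬛❓❓❓
❓⬛⬛⬜⬛⬜🚪⬜⬛❓❓❓
❓⬛⬛⬜⬛⬜⬜⬜⬛❓❓❓
❓⬛⬛⬜⬛⬜⬜⬜⬛❓❓❓
❓⬛⬛⬜⬜⬜⬜⬜❓❓❓❓

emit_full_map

❓❓❓⬛⬛⬜⬛⬛
⬛⬛⬜⬛⬛⬜⬛⬛
⬛⬛⬜⬛⬛🔴⬛⬛
⬛⬛⬜⬛⬛⬜⬛⬛
⬛⬛⬜⬛⬜🚪⬜⬛
⬛⬛⬜⬛⬜⬜⬜⬛
⬛⬛⬜⬛⬜⬜⬜⬛
⬛⬛⬜⬜⬜⬜⬜❓
⬛⬛⬛⬛⬛⬛⬛❓
⬛⬛⬛⬛⬛⬛⬛❓

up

❓❓❓❓❓❓❓❓❓❓❓❓
❓❓❓❓❓❓❓❓❓❓❓❓
❓❓❓❓❓❓❓❓❓❓❓❓
❓❓❓❓❓❓❓❓❓❓❓❓
❓❓❓❓⬛⬛⬜⬜⬜❓❓❓
❓❓❓❓⬛⬛⬜⬛⬛❓❓❓
❓⬛⬛⬜⬛⬛🔴⬛⬛❓❓❓
❓⬛⬛⬜⬛⬛⬜⬛⬛❓❓❓
❓⬛⬛⬜⬛⬛⬜⬛⬛❓❓❓
❓⬛⬛⬜⬛⬜🚪⬜⬛❓❓❓
❓⬛⬛⬜⬛⬜⬜⬜⬛❓❓❓
❓⬛⬛⬜⬛⬜⬜⬜⬛❓❓❓

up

❓❓❓❓❓❓❓❓❓❓❓❓
❓❓❓❓❓❓❓❓❓❓❓❓
❓❓❓❓❓❓❓❓❓❓❓❓
❓❓❓❓❓❓❓❓❓❓❓❓
❓❓❓❓⬜⬛⬜⬜⬜❓❓❓
❓❓❓❓⬛⬛⬜⬜⬜❓❓❓
❓❓❓❓⬛⬛🔴⬛⬛❓❓❓
❓⬛⬛⬜⬛⬛⬜⬛⬛❓❓❓
❓⬛⬛⬜⬛⬛⬜⬛⬛❓❓❓
❓⬛⬛⬜⬛⬛⬜⬛⬛❓❓❓
❓⬛⬛⬜⬛⬜🚪⬜⬛❓❓❓
❓⬛⬛⬜⬛⬜⬜⬜⬛❓❓❓

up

❓❓❓❓❓❓❓❓❓❓❓❓
❓❓❓❓❓❓❓❓❓❓❓❓
❓❓❓❓❓❓❓❓❓❓❓❓
❓❓❓❓❓❓❓❓❓❓❓❓
❓❓❓❓⬜⬜⬜⬜⬜❓❓❓
❓❓❓❓⬜⬛⬜⬜⬜❓❓❓
❓❓❓❓⬛⬛🔴⬜⬜❓❓❓
❓❓❓❓⬛⬛⬜⬛⬛❓❓❓
❓⬛⬛⬜⬛⬛⬜⬛⬛❓❓❓
❓⬛⬛⬜⬛⬛⬜⬛⬛❓❓❓
❓⬛⬛⬜⬛⬛⬜⬛⬛❓❓❓
❓⬛⬛⬜⬛⬜🚪⬜⬛❓❓❓

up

❓❓❓❓❓❓❓❓❓❓❓❓
❓❓❓❓❓❓❓❓❓❓❓❓
❓❓❓❓❓❓❓❓❓❓❓❓
❓❓❓❓❓❓❓❓❓❓❓❓
❓❓❓❓⬜⬛⬛⬜⬜❓❓❓
❓❓❓❓⬜⬜⬜⬜⬜❓❓❓
❓❓❓❓⬜⬛🔴⬜⬜❓❓❓
❓❓❓❓⬛⬛⬜⬜⬜❓❓❓
❓❓❓❓⬛⬛⬜⬛⬛❓❓❓
❓⬛⬛⬜⬛⬛⬜⬛⬛❓❓❓
❓⬛⬛⬜⬛⬛⬜⬛⬛❓❓❓
❓⬛⬛⬜⬛⬛⬜⬛⬛❓❓❓

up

❓❓❓❓❓❓❓❓❓❓❓❓
❓❓❓❓❓❓❓❓❓❓❓❓
❓❓❓❓❓❓❓❓❓❓❓❓
❓❓❓❓❓❓❓❓❓❓❓❓
❓❓❓❓⬜⬛⬛⬛⬛❓❓❓
❓❓❓❓⬜⬛⬛⬜⬜❓❓❓
❓❓❓❓⬜⬜🔴⬜⬜❓❓❓
❓❓❓❓⬜⬛⬜⬜⬜❓❓❓
❓❓❓❓⬛⬛⬜⬜⬜❓❓❓
❓❓❓❓⬛⬛⬜⬛⬛❓❓❓
❓⬛⬛⬜⬛⬛⬜⬛⬛❓❓❓
❓⬛⬛⬜⬛⬛⬜⬛⬛❓❓❓

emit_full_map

❓❓❓⬜⬛⬛⬛⬛
❓❓❓⬜⬛⬛⬜⬜
❓❓❓⬜⬜🔴⬜⬜
❓❓❓⬜⬛⬜⬜⬜
❓❓❓⬛⬛⬜⬜⬜
❓❓❓⬛⬛⬜⬛⬛
⬛⬛⬜⬛⬛⬜⬛⬛
⬛⬛⬜⬛⬛⬜⬛⬛
⬛⬛⬜⬛⬛⬜⬛⬛
⬛⬛⬜⬛⬜🚪⬜⬛
⬛⬛⬜⬛⬜⬜⬜⬛
⬛⬛⬜⬛⬜⬜⬜⬛
⬛⬛⬜⬜⬜⬜⬜❓
⬛⬛⬛⬛⬛⬛⬛❓
⬛⬛⬛⬛⬛⬛⬛❓


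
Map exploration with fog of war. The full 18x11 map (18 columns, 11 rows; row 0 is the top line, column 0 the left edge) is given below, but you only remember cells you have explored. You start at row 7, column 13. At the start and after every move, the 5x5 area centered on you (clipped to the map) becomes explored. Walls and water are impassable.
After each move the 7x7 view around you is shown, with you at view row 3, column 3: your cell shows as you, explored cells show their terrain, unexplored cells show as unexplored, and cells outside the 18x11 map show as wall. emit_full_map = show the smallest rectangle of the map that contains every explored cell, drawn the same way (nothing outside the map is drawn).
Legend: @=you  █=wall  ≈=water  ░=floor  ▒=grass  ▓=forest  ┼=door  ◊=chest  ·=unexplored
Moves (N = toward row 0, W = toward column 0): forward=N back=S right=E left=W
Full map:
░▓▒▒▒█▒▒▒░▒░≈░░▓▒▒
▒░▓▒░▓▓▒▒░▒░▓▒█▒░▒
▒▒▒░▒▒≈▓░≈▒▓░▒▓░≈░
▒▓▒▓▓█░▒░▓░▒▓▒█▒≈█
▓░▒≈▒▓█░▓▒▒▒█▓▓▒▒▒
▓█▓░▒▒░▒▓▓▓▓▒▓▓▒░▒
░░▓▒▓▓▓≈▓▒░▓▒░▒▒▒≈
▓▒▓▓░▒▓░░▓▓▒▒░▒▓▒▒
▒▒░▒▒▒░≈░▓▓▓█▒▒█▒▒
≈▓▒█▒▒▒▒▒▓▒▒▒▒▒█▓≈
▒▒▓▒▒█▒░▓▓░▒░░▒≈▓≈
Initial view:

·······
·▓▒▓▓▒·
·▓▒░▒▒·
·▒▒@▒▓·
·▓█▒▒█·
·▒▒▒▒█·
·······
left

·······
·▓▓▒▓▓▒
·░▓▒░▒▒
·▓▒@░▒▓
·▓▓█▒▒█
·▒▒▒▒▒█
·······

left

·······
·▓▓▓▒▓▓
·▒░▓▒░▒
·▓▓@▒░▒
·▓▓▓█▒▒
·▓▒▒▒▒▒
·······

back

·▓▓▓▒▓▓
·▒░▓▒░▒
·▓▓▒▒░▒
·▓▓@█▒▒
·▓▒▒▒▒▒
·▓░▒░░·
███████

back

·▒░▓▒░▒
·▓▓▒▒░▒
·▓▓▓█▒▒
·▓▒@▒▒▒
·▓░▒░░·
███████
███████

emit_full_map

▓▓▓▒▓▓▒
▒░▓▒░▒▒
▓▓▒▒░▒▓
▓▓▓█▒▒█
▓▒@▒▒▒█
▓░▒░░··

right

▒░▓▒░▒▒
▓▓▒▒░▒▓
▓▓▓█▒▒█
▓▒▒@▒▒█
▓░▒░░▒·
███████
███████

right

░▓▒░▒▒·
▓▒▒░▒▓·
▓▓█▒▒█·
▒▒▒@▒█·
░▒░░▒≈·
███████
███████

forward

▓▓▒▓▓▒·
░▓▒░▒▒·
▓▒▒░▒▓·
▓▓█@▒█·
▒▒▒▒▒█·
░▒░░▒≈·
███████

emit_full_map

▓▓▓▒▓▓▒
▒░▓▒░▒▒
▓▓▒▒░▒▓
▓▓▓█@▒█
▓▒▒▒▒▒█
▓░▒░░▒≈


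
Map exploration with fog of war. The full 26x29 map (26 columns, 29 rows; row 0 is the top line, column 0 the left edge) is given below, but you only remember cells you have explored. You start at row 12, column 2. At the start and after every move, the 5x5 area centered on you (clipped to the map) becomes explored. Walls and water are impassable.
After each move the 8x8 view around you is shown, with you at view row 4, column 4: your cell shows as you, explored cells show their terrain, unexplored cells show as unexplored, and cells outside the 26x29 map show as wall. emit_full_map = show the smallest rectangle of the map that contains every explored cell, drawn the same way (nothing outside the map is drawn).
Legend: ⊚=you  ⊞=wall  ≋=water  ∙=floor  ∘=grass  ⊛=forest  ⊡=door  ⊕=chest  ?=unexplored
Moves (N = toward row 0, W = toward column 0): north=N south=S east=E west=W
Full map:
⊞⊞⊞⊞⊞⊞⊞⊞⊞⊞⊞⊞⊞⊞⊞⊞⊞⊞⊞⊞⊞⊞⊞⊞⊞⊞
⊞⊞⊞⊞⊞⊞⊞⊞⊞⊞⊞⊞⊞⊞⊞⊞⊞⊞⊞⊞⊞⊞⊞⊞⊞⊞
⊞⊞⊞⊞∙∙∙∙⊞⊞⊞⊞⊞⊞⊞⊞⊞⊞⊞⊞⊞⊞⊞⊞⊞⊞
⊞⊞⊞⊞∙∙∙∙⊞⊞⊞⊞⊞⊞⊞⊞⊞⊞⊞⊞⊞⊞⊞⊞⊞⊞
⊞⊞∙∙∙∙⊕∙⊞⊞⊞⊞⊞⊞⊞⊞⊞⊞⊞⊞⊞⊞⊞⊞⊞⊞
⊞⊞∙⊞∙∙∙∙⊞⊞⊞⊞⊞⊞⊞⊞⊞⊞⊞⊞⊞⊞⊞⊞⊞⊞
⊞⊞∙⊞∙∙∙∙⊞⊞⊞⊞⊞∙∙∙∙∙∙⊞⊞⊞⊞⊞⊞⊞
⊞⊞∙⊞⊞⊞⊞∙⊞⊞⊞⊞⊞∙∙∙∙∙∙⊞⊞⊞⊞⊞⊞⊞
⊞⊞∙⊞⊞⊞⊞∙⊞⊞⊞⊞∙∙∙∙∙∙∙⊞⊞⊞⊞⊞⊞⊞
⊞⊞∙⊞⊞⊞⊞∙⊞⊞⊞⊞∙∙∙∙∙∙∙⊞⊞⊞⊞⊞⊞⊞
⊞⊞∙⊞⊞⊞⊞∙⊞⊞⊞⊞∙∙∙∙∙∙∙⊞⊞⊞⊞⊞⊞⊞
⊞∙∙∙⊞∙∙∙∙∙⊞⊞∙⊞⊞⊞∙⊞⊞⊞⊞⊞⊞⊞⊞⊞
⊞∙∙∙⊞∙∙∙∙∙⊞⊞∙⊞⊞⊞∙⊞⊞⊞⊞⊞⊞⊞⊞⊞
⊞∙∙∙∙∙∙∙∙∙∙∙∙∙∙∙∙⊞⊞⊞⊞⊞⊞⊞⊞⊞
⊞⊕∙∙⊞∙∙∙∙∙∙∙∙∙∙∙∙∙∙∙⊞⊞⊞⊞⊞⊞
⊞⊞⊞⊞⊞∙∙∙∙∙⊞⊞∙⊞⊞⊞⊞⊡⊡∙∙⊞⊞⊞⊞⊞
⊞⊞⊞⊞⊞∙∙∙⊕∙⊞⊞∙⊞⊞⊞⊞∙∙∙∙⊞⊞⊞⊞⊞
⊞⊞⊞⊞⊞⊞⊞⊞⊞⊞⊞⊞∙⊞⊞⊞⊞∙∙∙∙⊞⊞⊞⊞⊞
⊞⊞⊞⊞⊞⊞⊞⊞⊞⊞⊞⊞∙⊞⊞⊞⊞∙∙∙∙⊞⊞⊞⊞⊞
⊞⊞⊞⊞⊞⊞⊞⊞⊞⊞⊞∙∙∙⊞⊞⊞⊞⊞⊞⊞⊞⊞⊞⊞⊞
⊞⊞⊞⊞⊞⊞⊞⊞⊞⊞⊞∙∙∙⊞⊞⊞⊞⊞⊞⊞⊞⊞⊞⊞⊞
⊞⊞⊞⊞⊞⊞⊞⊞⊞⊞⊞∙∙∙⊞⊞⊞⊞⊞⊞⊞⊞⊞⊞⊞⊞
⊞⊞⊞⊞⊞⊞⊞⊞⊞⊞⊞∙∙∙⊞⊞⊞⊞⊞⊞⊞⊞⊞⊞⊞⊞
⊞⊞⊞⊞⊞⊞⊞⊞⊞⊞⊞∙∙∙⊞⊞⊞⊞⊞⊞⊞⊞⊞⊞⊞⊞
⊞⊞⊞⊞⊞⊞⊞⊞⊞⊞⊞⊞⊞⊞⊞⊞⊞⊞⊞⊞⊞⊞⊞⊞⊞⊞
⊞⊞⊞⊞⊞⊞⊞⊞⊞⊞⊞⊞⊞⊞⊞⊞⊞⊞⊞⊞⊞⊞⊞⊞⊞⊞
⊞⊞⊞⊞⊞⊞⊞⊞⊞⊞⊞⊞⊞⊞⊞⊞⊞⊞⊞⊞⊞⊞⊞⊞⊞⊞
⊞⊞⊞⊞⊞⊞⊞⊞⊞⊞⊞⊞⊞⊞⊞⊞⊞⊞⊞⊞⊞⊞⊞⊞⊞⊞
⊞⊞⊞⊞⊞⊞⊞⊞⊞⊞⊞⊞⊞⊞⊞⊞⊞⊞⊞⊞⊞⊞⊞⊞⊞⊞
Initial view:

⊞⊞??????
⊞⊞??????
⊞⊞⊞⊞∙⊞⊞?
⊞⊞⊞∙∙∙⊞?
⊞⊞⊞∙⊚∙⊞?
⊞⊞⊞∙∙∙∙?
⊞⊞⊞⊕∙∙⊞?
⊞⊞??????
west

⊞⊞⊞?????
⊞⊞⊞?????
⊞⊞⊞⊞⊞∙⊞⊞
⊞⊞⊞⊞∙∙∙⊞
⊞⊞⊞⊞⊚∙∙⊞
⊞⊞⊞⊞∙∙∙∙
⊞⊞⊞⊞⊕∙∙⊞
⊞⊞⊞?????

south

⊞⊞⊞?????
⊞⊞⊞⊞⊞∙⊞⊞
⊞⊞⊞⊞∙∙∙⊞
⊞⊞⊞⊞∙∙∙⊞
⊞⊞⊞⊞⊚∙∙∙
⊞⊞⊞⊞⊕∙∙⊞
⊞⊞⊞⊞⊞⊞⊞?
⊞⊞⊞?????

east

⊞⊞??????
⊞⊞⊞⊞∙⊞⊞?
⊞⊞⊞∙∙∙⊞?
⊞⊞⊞∙∙∙⊞?
⊞⊞⊞∙⊚∙∙?
⊞⊞⊞⊕∙∙⊞?
⊞⊞⊞⊞⊞⊞⊞?
⊞⊞??????

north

⊞⊞??????
⊞⊞??????
⊞⊞⊞⊞∙⊞⊞?
⊞⊞⊞∙∙∙⊞?
⊞⊞⊞∙⊚∙⊞?
⊞⊞⊞∙∙∙∙?
⊞⊞⊞⊕∙∙⊞?
⊞⊞⊞⊞⊞⊞⊞?

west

⊞⊞⊞?????
⊞⊞⊞?????
⊞⊞⊞⊞⊞∙⊞⊞
⊞⊞⊞⊞∙∙∙⊞
⊞⊞⊞⊞⊚∙∙⊞
⊞⊞⊞⊞∙∙∙∙
⊞⊞⊞⊞⊕∙∙⊞
⊞⊞⊞⊞⊞⊞⊞⊞

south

⊞⊞⊞?????
⊞⊞⊞⊞⊞∙⊞⊞
⊞⊞⊞⊞∙∙∙⊞
⊞⊞⊞⊞∙∙∙⊞
⊞⊞⊞⊞⊚∙∙∙
⊞⊞⊞⊞⊕∙∙⊞
⊞⊞⊞⊞⊞⊞⊞⊞
⊞⊞⊞?????

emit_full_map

⊞⊞∙⊞⊞
⊞∙∙∙⊞
⊞∙∙∙⊞
⊞⊚∙∙∙
⊞⊕∙∙⊞
⊞⊞⊞⊞⊞

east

⊞⊞??????
⊞⊞⊞⊞∙⊞⊞?
⊞⊞⊞∙∙∙⊞?
⊞⊞⊞∙∙∙⊞?
⊞⊞⊞∙⊚∙∙?
⊞⊞⊞⊕∙∙⊞?
⊞⊞⊞⊞⊞⊞⊞?
⊞⊞??????

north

⊞⊞??????
⊞⊞??????
⊞⊞⊞⊞∙⊞⊞?
⊞⊞⊞∙∙∙⊞?
⊞⊞⊞∙⊚∙⊞?
⊞⊞⊞∙∙∙∙?
⊞⊞⊞⊕∙∙⊞?
⊞⊞⊞⊞⊞⊞⊞?

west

⊞⊞⊞?????
⊞⊞⊞?????
⊞⊞⊞⊞⊞∙⊞⊞
⊞⊞⊞⊞∙∙∙⊞
⊞⊞⊞⊞⊚∙∙⊞
⊞⊞⊞⊞∙∙∙∙
⊞⊞⊞⊞⊕∙∙⊞
⊞⊞⊞⊞⊞⊞⊞⊞
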